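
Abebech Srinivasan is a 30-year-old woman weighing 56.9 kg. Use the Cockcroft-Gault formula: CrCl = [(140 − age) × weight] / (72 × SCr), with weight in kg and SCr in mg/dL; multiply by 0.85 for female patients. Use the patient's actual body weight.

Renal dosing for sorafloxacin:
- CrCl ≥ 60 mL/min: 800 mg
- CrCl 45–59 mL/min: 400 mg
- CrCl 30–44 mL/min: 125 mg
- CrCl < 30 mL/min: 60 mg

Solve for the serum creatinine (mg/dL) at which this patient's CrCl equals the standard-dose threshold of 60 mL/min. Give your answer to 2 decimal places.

1.23 mg/dL

Standard dose requires CrCl ≥ 60 mL/min.
Set (140 − 30) × 56.9 × 0.85 / (72 × SCr) = 60
SCr = (140 − 30) × 56.9 × 0.85 / (72 × 60) = 1.232 mg/dL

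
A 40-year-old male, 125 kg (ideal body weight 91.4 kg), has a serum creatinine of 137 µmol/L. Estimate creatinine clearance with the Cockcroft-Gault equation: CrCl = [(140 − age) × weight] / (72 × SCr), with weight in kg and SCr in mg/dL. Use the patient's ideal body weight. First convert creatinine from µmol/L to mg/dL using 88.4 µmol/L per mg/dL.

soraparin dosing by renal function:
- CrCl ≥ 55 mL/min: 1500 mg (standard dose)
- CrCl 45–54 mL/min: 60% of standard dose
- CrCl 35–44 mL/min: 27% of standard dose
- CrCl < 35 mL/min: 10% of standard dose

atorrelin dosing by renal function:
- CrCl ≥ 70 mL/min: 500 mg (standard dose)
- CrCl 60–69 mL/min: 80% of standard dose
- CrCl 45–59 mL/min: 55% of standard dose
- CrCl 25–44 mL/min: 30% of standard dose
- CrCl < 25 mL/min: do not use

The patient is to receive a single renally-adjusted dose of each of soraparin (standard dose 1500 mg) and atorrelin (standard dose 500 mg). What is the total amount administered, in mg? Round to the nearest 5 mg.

2000 mg

SCr = 137 / 88.4 = 1.55 mg/dL
CrCl = (140 − 40) × 91.4 / (72 × 1.55) = 9140.0 / 111.60 ≈ 81.9 mL/min
CrCl ≈ 82 mL/min.
soraparin: ≥ 55 mL/min → 100% of 1500 mg = 1500 mg.
atorrelin: ≥ 70 mL/min → 100% of 500 mg = 500 mg.
Total = 1500 + 500 = 2000 mg.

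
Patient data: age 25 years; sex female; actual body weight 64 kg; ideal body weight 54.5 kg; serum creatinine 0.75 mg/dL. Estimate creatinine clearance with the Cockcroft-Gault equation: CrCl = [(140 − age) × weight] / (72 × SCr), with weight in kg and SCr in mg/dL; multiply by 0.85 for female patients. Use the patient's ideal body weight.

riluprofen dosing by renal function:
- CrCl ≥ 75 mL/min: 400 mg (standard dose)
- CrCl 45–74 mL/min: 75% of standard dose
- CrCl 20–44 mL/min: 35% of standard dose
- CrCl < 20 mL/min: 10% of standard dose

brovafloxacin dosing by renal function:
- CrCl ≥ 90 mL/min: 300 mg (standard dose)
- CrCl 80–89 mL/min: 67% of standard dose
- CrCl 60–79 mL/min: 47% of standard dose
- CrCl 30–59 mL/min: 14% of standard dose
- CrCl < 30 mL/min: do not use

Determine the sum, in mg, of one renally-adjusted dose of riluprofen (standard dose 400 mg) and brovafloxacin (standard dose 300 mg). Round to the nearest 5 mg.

700 mg

CrCl = (140 − 25) × 54.5 / (72 × 0.75) × 0.85 = 6267.5 / 54.00 × 0.85 ≈ 98.7 mL/min
CrCl ≈ 99 mL/min.
riluprofen: ≥ 75 mL/min → 100% of 400 mg = 400 mg.
brovafloxacin: ≥ 90 mL/min → 100% of 300 mg = 300 mg.
Total = 400 + 300 = 700 mg.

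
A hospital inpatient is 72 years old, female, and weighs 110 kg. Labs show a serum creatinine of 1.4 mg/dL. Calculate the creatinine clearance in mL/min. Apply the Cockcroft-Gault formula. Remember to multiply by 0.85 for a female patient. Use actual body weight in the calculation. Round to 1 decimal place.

63.1 mL/min

CrCl = (140 − 72) × 110 / (72 × 1.4) × 0.85 = 7480.0 / 100.80 × 0.85 ≈ 63.1 mL/min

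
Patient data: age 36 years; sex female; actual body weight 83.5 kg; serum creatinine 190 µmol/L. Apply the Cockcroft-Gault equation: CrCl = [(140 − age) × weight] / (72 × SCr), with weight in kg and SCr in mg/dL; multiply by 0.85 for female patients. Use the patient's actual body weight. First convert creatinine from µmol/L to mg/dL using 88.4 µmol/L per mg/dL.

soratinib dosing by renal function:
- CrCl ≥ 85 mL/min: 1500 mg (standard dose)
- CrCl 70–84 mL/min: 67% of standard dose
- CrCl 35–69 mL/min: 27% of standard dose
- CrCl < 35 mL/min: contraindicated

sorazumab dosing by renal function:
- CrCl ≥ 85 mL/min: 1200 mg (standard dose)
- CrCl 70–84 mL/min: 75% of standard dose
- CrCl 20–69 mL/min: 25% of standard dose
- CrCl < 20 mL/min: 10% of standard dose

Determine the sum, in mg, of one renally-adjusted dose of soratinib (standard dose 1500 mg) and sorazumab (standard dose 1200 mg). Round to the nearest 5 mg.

SCr = 190 / 88.4 = 2.149 mg/dL
CrCl = (140 − 36) × 83.5 / (72 × 2.149) × 0.85 = 8684.0 / 154.73 × 0.85 ≈ 47.7 mL/min
CrCl ≈ 48 mL/min.
soratinib: 35–69 mL/min → 27% of 1500 mg = 405 mg.
sorazumab: 20–69 mL/min → 25% of 1200 mg = 300 mg.
Total = 405 + 300 = 705 mg.

705 mg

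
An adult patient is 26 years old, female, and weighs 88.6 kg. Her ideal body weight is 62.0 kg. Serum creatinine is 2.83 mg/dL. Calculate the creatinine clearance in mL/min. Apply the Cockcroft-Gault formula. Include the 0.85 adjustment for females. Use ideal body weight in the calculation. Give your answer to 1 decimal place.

29.5 mL/min

CrCl = (140 − 26) × 62 / (72 × 2.83) × 0.85 = 7068.0 / 203.76 × 0.85 ≈ 29.5 mL/min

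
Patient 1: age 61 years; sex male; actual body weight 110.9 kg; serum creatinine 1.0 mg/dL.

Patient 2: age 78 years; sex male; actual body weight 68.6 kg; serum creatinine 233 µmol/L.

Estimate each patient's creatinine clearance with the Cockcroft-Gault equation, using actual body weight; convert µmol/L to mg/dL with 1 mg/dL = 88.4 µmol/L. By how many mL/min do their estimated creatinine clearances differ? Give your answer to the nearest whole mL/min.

Patient 1: CrCl = (140 − 61) × 110.9 / (72 × 1) = 8761.1 / 72.00 ≈ 121.7 mL/min
Patient 2: SCr = 233 / 88.4 = 2.636 mg/dL
Patient 2: CrCl = (140 − 78) × 68.6 / (72 × 2.636) = 4253.2 / 189.79 ≈ 22.4 mL/min
|121.7 − 22.4| = 99.3 mL/min

99 mL/min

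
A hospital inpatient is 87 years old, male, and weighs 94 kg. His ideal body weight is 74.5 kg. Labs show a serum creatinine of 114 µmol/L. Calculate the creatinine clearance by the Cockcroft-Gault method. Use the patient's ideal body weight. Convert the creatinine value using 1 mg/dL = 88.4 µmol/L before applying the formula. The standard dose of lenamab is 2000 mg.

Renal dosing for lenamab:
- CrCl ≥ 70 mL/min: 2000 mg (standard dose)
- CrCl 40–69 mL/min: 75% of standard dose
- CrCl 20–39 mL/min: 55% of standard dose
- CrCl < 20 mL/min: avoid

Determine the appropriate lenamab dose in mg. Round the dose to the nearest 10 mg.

1500 mg

SCr = 114 / 88.4 = 1.29 mg/dL
CrCl = (140 − 87) × 74.5 / (72 × 1.29) = 3948.5 / 92.88 ≈ 42.5 mL/min
CrCl ≈ 43 mL/min → bracket 40–69 mL/min.
75% of 2000 mg = 1500 mg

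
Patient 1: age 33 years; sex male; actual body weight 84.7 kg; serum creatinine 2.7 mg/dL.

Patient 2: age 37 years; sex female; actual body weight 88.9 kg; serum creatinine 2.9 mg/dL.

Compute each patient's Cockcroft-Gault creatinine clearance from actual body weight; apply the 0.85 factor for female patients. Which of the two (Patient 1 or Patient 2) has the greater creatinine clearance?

Patient 1: CrCl = (140 − 33) × 84.7 / (72 × 2.7) = 9062.9 / 194.40 ≈ 46.6 mL/min
Patient 2: CrCl = (140 − 37) × 88.9 / (72 × 2.9) × 0.85 = 9156.7 / 208.80 × 0.85 ≈ 37.3 mL/min
46.6 vs 37.3 mL/min → Patient 1 is higher.

Patient 1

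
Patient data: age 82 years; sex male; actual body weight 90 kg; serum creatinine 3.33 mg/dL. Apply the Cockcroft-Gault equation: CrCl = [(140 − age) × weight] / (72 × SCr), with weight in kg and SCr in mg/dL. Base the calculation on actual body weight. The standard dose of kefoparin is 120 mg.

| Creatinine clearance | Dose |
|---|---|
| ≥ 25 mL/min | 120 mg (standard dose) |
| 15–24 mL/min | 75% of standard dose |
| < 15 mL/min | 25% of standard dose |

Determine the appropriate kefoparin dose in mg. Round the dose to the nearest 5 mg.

90 mg

CrCl = (140 − 82) × 90 / (72 × 3.33) = 5220.0 / 239.76 ≈ 21.8 mL/min
CrCl ≈ 22 mL/min → bracket 15–24 mL/min.
75% of 120 mg = 90 mg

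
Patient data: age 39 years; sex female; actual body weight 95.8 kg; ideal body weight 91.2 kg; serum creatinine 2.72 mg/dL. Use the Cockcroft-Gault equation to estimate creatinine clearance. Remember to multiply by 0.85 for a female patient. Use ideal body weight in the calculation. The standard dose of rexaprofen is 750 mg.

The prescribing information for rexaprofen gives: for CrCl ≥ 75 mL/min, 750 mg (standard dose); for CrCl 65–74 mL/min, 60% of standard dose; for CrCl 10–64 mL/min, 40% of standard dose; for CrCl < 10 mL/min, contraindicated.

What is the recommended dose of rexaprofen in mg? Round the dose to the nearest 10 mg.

300 mg

CrCl = (140 − 39) × 91.2 / (72 × 2.72) × 0.85 = 9211.2 / 195.84 × 0.85 ≈ 40.0 mL/min
CrCl ≈ 40 mL/min → bracket 10–64 mL/min.
40% of 750 mg = 300 mg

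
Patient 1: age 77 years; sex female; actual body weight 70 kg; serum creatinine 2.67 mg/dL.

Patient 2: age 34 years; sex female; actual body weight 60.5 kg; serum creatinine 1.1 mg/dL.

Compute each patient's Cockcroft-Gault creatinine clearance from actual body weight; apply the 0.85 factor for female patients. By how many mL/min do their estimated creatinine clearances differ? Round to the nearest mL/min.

Patient 1: CrCl = (140 − 77) × 70 / (72 × 2.67) × 0.85 = 4410.0 / 192.24 × 0.85 ≈ 19.5 mL/min
Patient 2: CrCl = (140 − 34) × 60.5 / (72 × 1.1) × 0.85 = 6413.0 / 79.20 × 0.85 ≈ 68.8 mL/min
|19.5 − 68.8| = 49.3 mL/min

49 mL/min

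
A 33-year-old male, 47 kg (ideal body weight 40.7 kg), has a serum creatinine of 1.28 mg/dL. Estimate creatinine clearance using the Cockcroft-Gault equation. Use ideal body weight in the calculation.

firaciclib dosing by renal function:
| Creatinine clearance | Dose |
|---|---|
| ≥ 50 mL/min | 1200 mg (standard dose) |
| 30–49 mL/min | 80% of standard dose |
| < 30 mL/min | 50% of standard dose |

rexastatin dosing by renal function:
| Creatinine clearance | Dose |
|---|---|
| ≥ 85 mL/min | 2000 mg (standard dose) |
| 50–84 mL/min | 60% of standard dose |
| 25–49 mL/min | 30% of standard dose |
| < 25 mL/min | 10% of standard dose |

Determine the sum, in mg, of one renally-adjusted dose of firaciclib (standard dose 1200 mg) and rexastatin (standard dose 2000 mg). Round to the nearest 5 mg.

1560 mg

CrCl = (140 − 33) × 40.7 / (72 × 1.28) = 4354.9 / 92.16 ≈ 47.3 mL/min
CrCl ≈ 47 mL/min.
firaciclib: 30–49 mL/min → 80% of 1200 mg = 960 mg.
rexastatin: 25–49 mL/min → 30% of 2000 mg = 600 mg.
Total = 960 + 600 = 1560 mg.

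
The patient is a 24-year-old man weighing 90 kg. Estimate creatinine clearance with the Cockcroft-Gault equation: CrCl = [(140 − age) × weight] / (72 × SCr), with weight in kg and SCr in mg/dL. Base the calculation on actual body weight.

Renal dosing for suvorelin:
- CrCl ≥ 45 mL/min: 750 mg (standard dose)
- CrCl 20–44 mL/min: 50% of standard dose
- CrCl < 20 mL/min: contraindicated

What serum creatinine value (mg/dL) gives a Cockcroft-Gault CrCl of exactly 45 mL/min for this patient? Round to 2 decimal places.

3.22 mg/dL

Standard dose requires CrCl ≥ 45 mL/min.
Set (140 − 24) × 90 / (72 × SCr) = 45
SCr = (140 − 24) × 90 / (72 × 45) = 3.222 mg/dL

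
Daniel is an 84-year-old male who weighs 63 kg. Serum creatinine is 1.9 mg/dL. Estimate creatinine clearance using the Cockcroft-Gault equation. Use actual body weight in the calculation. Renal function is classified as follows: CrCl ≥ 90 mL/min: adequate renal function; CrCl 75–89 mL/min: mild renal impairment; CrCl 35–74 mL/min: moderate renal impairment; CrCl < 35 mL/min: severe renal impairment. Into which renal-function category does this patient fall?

severe renal impairment

CrCl = (140 − 84) × 63 / (72 × 1.9) = 3528.0 / 136.80 ≈ 25.8 mL/min
26 mL/min falls in the 'severe renal impairment' range.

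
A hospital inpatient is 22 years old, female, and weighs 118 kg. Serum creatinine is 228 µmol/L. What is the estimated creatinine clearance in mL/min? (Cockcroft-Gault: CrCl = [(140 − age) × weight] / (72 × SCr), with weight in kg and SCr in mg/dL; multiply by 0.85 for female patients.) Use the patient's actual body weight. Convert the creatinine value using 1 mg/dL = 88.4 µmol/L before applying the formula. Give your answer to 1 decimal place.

63.7 mL/min

SCr = 228 / 88.4 = 2.579 mg/dL
CrCl = (140 − 22) × 118 / (72 × 2.579) × 0.85 = 13924.0 / 185.69 × 0.85 ≈ 63.7 mL/min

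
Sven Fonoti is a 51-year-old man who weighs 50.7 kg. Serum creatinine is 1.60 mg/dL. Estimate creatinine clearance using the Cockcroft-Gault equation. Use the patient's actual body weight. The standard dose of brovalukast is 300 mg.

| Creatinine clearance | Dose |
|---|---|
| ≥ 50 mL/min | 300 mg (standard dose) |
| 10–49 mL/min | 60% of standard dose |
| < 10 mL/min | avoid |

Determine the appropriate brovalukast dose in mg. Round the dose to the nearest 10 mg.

180 mg

CrCl = (140 − 51) × 50.7 / (72 × 1.6) = 4512.3 / 115.20 ≈ 39.2 mL/min
CrCl ≈ 39 mL/min → bracket 10–49 mL/min.
60% of 300 mg = 180 mg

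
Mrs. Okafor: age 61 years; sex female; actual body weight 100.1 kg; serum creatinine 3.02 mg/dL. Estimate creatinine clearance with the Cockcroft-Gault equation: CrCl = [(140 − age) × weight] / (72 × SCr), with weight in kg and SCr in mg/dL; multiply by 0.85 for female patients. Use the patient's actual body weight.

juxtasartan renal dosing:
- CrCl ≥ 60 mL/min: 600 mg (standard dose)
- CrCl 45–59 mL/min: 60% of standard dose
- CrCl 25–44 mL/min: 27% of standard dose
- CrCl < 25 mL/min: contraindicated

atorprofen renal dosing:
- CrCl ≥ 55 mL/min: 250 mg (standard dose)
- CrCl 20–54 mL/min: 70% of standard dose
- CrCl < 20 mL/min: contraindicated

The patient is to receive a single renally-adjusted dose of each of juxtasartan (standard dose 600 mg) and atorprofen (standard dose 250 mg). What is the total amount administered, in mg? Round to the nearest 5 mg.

335 mg

CrCl = (140 − 61) × 100.1 / (72 × 3.02) × 0.85 = 7907.9 / 217.44 × 0.85 ≈ 30.9 mL/min
CrCl ≈ 31 mL/min.
juxtasartan: 25–44 mL/min → 27% of 600 mg = 162 mg.
atorprofen: 20–54 mL/min → 70% of 250 mg = 175 mg.
Total = 162 + 175 = 337 mg.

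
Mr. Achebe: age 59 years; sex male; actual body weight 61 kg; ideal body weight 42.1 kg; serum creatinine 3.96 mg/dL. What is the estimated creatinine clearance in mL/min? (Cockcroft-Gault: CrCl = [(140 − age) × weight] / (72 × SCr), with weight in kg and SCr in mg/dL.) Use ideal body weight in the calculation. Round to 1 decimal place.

12.0 mL/min

CrCl = (140 − 59) × 42.1 / (72 × 3.96) = 3410.1 / 285.12 ≈ 12.0 mL/min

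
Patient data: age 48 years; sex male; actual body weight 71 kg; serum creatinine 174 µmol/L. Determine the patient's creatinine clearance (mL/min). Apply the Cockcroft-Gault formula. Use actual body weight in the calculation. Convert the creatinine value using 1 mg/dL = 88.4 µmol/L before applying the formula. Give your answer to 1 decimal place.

SCr = 174 / 88.4 = 1.968 mg/dL
CrCl = (140 − 48) × 71 / (72 × 1.968) = 6532.0 / 141.70 ≈ 46.1 mL/min

46.1 mL/min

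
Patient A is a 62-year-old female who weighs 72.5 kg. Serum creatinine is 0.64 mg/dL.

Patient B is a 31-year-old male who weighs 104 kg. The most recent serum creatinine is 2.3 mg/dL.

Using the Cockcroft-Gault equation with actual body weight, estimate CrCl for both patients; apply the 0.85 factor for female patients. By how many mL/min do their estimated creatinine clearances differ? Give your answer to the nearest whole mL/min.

36 mL/min

Patient A: CrCl = (140 − 62) × 72.5 / (72 × 0.64) × 0.85 = 5655.0 / 46.08 × 0.85 ≈ 104.3 mL/min
Patient B: CrCl = (140 − 31) × 104 / (72 × 2.3) = 11336.0 / 165.60 ≈ 68.5 mL/min
|104.3 − 68.5| = 35.8 mL/min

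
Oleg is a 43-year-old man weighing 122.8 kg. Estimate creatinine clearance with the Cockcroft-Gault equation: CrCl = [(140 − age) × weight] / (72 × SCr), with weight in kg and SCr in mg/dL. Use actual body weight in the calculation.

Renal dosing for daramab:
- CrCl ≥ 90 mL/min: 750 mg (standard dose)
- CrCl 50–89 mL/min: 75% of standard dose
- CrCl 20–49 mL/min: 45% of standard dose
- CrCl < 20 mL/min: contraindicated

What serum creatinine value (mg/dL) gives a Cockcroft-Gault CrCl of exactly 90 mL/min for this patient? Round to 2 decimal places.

Standard dose requires CrCl ≥ 90 mL/min.
Set (140 − 43) × 122.8 / (72 × SCr) = 90
SCr = (140 − 43) × 122.8 / (72 × 90) = 1.838 mg/dL

1.84 mg/dL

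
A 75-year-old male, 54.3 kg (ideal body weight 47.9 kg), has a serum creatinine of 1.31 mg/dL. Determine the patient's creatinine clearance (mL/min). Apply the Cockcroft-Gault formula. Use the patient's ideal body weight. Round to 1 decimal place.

CrCl = (140 − 75) × 47.9 / (72 × 1.31) = 3113.5 / 94.32 ≈ 33.0 mL/min

33.0 mL/min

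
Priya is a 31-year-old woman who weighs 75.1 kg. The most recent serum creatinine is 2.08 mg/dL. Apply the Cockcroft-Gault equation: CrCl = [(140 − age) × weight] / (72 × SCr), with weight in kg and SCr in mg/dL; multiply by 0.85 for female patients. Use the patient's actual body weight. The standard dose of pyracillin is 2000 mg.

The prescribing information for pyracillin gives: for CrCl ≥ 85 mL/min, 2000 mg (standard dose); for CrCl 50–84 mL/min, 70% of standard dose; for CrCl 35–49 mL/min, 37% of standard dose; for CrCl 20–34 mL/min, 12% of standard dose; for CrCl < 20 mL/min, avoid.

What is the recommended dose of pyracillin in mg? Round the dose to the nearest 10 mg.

740 mg

CrCl = (140 − 31) × 75.1 / (72 × 2.08) × 0.85 = 8185.9 / 149.76 × 0.85 ≈ 46.5 mL/min
CrCl ≈ 46 mL/min → bracket 35–49 mL/min.
37% of 2000 mg = 740 mg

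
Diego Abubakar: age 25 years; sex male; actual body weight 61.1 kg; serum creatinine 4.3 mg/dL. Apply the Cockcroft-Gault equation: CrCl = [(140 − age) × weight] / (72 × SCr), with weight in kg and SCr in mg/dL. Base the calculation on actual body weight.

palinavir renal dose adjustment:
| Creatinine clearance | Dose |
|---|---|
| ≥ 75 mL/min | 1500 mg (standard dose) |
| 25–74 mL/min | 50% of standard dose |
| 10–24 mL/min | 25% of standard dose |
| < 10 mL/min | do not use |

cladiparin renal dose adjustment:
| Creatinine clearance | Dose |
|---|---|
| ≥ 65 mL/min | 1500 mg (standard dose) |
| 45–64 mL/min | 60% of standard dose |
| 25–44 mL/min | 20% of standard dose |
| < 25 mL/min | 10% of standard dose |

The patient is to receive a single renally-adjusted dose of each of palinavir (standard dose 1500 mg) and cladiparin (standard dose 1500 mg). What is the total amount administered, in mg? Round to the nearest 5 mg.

CrCl = (140 − 25) × 61.1 / (72 × 4.3) = 7026.5 / 309.60 ≈ 22.7 mL/min
CrCl ≈ 23 mL/min.
palinavir: 10–24 mL/min → 25% of 1500 mg = 375 mg.
cladiparin: < 25 mL/min → 10% of 1500 mg = 150 mg.
Total = 375 + 150 = 525 mg.

525 mg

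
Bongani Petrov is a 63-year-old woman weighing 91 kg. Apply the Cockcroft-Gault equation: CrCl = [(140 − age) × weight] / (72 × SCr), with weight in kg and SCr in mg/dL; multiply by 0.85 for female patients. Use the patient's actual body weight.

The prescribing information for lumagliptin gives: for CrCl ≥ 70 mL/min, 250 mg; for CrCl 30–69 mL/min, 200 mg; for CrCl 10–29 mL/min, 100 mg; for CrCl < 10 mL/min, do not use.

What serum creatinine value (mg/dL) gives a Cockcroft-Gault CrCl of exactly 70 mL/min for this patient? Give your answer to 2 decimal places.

1.18 mg/dL

Standard dose requires CrCl ≥ 70 mL/min.
Set (140 − 63) × 91 × 0.85 / (72 × SCr) = 70
SCr = (140 − 63) × 91 × 0.85 / (72 × 70) = 1.182 mg/dL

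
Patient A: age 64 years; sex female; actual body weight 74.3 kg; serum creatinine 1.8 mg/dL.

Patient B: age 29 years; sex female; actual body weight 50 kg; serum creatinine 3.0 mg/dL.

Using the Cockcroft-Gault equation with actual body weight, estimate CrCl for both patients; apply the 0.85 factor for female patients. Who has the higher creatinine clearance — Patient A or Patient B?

Patient A

Patient A: CrCl = (140 − 64) × 74.3 / (72 × 1.8) × 0.85 = 5646.8 / 129.60 × 0.85 ≈ 37.0 mL/min
Patient B: CrCl = (140 − 29) × 50 / (72 × 3) × 0.85 = 5550.0 / 216.00 × 0.85 ≈ 21.8 mL/min
37.0 vs 21.8 mL/min → Patient A is higher.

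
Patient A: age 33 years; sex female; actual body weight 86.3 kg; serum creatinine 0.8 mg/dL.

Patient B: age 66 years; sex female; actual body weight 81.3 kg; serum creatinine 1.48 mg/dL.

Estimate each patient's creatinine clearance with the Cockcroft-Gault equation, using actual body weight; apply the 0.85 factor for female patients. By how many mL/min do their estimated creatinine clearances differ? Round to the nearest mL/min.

Patient A: CrCl = (140 − 33) × 86.3 / (72 × 0.8) × 0.85 = 9234.1 / 57.60 × 0.85 ≈ 136.3 mL/min
Patient B: CrCl = (140 − 66) × 81.3 / (72 × 1.48) × 0.85 = 6016.2 / 106.56 × 0.85 ≈ 48.0 mL/min
|136.3 − 48.0| = 88.3 mL/min

88 mL/min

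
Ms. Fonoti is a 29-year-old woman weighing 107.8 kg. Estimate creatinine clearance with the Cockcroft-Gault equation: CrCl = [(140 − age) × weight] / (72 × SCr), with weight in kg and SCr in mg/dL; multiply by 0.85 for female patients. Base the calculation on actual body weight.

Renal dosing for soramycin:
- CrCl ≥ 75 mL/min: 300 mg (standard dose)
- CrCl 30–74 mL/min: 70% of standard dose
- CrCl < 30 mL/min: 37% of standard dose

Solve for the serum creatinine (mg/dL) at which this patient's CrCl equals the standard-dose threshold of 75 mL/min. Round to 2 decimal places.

1.88 mg/dL

Standard dose requires CrCl ≥ 75 mL/min.
Set (140 − 29) × 107.8 × 0.85 / (72 × SCr) = 75
SCr = (140 − 29) × 107.8 × 0.85 / (72 × 75) = 1.884 mg/dL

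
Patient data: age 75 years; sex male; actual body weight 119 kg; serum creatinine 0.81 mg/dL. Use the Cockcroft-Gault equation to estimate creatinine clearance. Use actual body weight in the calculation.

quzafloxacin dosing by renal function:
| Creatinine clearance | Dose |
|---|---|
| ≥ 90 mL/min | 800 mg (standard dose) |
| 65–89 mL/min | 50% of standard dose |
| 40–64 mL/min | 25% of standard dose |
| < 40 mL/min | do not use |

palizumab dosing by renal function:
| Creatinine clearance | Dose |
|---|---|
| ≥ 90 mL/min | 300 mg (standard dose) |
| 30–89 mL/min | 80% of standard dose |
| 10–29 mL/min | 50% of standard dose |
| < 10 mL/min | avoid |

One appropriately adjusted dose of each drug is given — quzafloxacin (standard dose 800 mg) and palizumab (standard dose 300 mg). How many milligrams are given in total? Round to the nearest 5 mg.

CrCl = (140 − 75) × 119 / (72 × 0.81) = 7735.0 / 58.32 ≈ 132.6 mL/min
CrCl ≈ 133 mL/min.
quzafloxacin: ≥ 90 mL/min → 100% of 800 mg = 800 mg.
palizumab: ≥ 90 mL/min → 100% of 300 mg = 300 mg.
Total = 800 + 300 = 1100 mg.

1100 mg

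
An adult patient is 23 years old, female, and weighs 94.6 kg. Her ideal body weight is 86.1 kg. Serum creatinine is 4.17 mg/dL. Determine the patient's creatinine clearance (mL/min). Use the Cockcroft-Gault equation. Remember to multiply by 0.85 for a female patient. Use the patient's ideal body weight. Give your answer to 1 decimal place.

CrCl = (140 − 23) × 86.1 / (72 × 4.17) × 0.85 = 10073.7 / 300.24 × 0.85 ≈ 28.5 mL/min

28.5 mL/min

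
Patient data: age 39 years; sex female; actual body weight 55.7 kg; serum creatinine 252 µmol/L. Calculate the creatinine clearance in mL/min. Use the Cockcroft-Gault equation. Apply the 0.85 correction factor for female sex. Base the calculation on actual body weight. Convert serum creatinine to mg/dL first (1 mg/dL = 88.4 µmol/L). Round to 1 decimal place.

23.3 mL/min

SCr = 252 / 88.4 = 2.851 mg/dL
CrCl = (140 − 39) × 55.7 / (72 × 2.851) × 0.85 = 5625.7 / 205.27 × 0.85 ≈ 23.3 mL/min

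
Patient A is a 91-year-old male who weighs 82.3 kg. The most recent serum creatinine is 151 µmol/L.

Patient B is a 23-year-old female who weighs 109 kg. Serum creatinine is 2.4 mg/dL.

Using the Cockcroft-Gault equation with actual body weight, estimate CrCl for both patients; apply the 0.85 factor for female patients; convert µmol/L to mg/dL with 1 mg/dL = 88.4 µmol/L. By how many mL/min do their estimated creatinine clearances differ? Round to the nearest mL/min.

Patient A: SCr = 151 / 88.4 = 1.708 mg/dL
Patient A: CrCl = (140 − 91) × 82.3 / (72 × 1.708) = 4032.7 / 122.98 ≈ 32.8 mL/min
Patient B: CrCl = (140 − 23) × 109 / (72 × 2.4) × 0.85 = 12753.0 / 172.80 × 0.85 ≈ 62.7 mL/min
|32.8 − 62.7| = 29.9 mL/min

30 mL/min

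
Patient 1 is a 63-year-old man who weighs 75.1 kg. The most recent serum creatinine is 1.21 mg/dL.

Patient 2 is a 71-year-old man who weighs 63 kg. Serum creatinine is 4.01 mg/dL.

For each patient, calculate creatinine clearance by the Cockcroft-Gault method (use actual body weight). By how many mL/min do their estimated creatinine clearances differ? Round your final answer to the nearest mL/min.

51 mL/min

Patient 1: CrCl = (140 − 63) × 75.1 / (72 × 1.21) = 5782.7 / 87.12 ≈ 66.4 mL/min
Patient 2: CrCl = (140 − 71) × 63 / (72 × 4.01) = 4347.0 / 288.72 ≈ 15.1 mL/min
|66.4 − 15.1| = 51.3 mL/min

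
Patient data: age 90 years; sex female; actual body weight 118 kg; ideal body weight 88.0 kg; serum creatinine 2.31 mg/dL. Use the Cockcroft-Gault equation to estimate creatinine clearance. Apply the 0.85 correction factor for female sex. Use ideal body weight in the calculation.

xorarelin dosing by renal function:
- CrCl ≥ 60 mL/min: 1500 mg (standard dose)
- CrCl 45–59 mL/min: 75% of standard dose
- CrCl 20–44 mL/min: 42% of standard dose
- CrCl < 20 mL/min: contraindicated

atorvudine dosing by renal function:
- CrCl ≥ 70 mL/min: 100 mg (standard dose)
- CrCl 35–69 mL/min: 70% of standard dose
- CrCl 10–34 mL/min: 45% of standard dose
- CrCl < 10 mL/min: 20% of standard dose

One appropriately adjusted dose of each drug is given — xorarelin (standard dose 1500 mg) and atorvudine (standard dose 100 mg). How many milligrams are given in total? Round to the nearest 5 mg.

675 mg

CrCl = (140 − 90) × 88 / (72 × 2.31) × 0.85 = 4400.0 / 166.32 × 0.85 ≈ 22.5 mL/min
CrCl ≈ 22 mL/min.
xorarelin: 20–44 mL/min → 42% of 1500 mg = 630 mg.
atorvudine: 10–34 mL/min → 45% of 100 mg = 45 mg.
Total = 630 + 45 = 675 mg.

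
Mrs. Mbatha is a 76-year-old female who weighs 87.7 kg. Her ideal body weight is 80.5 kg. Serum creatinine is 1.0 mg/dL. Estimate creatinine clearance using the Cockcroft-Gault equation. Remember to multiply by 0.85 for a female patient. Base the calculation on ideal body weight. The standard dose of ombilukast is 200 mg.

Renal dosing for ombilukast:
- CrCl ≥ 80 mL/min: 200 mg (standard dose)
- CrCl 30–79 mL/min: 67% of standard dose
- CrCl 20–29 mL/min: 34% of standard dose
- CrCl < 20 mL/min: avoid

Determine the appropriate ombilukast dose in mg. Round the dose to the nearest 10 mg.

CrCl = (140 − 76) × 80.5 / (72 × 1) × 0.85 = 5152.0 / 72.00 × 0.85 ≈ 60.8 mL/min
CrCl ≈ 61 mL/min → bracket 30–79 mL/min.
67% of 200 mg = 134 mg → 130 mg

130 mg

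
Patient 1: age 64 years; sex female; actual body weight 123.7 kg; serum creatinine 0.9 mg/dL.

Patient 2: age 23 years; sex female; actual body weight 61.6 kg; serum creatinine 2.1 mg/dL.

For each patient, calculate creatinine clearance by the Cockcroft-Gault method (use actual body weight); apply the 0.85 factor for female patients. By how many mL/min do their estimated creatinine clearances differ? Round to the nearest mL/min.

83 mL/min

Patient 1: CrCl = (140 − 64) × 123.7 / (72 × 0.9) × 0.85 = 9401.2 / 64.80 × 0.85 ≈ 123.3 mL/min
Patient 2: CrCl = (140 − 23) × 61.6 / (72 × 2.1) × 0.85 = 7207.2 / 151.20 × 0.85 ≈ 40.5 mL/min
|123.3 − 40.5| = 82.8 mL/min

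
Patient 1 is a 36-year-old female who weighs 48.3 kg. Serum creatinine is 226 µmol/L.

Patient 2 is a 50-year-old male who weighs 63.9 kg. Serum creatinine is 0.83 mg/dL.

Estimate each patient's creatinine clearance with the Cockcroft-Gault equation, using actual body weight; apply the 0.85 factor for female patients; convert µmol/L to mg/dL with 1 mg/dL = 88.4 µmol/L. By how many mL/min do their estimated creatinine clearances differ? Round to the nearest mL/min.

Patient 1: SCr = 226 / 88.4 = 2.557 mg/dL
Patient 1: CrCl = (140 − 36) × 48.3 / (72 × 2.557) × 0.85 = 5023.2 / 184.10 × 0.85 ≈ 23.2 mL/min
Patient 2: CrCl = (140 − 50) × 63.9 / (72 × 0.83) = 5751.0 / 59.76 ≈ 96.2 mL/min
|23.2 − 96.2| = 73.0 mL/min

73 mL/min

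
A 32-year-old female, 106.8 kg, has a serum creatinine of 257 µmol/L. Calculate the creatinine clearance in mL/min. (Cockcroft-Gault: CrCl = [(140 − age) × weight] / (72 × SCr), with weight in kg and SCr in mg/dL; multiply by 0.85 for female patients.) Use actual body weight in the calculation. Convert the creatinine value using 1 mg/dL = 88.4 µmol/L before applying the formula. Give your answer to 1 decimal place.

46.8 mL/min

SCr = 257 / 88.4 = 2.907 mg/dL
CrCl = (140 − 32) × 106.8 / (72 × 2.907) × 0.85 = 11534.4 / 209.30 × 0.85 ≈ 46.8 mL/min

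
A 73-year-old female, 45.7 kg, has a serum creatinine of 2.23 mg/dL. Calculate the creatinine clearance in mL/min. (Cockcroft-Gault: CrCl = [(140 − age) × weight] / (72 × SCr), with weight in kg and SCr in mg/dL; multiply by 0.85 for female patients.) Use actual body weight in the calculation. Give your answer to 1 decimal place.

16.2 mL/min

CrCl = (140 − 73) × 45.7 / (72 × 2.23) × 0.85 = 3061.9 / 160.56 × 0.85 ≈ 16.2 mL/min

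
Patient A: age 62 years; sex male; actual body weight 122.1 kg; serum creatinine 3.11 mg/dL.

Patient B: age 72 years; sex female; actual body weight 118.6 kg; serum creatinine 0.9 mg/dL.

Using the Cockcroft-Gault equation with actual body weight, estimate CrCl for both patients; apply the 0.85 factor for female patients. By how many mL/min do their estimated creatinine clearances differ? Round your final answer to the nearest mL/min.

63 mL/min

Patient A: CrCl = (140 − 62) × 122.1 / (72 × 3.11) = 9523.8 / 223.92 ≈ 42.5 mL/min
Patient B: CrCl = (140 − 72) × 118.6 / (72 × 0.9) × 0.85 = 8064.8 / 64.80 × 0.85 ≈ 105.8 mL/min
|42.5 − 105.8| = 63.3 mL/min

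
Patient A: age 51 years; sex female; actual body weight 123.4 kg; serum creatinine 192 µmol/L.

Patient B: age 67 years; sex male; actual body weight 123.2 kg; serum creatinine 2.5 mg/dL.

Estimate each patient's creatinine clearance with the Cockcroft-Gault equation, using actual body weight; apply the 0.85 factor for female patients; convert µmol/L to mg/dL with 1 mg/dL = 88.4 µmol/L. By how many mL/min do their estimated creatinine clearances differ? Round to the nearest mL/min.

10 mL/min

Patient A: SCr = 192 / 88.4 = 2.172 mg/dL
Patient A: CrCl = (140 − 51) × 123.4 / (72 × 2.172) × 0.85 = 10982.6 / 156.38 × 0.85 ≈ 59.7 mL/min
Patient B: CrCl = (140 − 67) × 123.2 / (72 × 2.5) = 8993.6 / 180.00 ≈ 50.0 mL/min
|59.7 − 50.0| = 9.7 mL/min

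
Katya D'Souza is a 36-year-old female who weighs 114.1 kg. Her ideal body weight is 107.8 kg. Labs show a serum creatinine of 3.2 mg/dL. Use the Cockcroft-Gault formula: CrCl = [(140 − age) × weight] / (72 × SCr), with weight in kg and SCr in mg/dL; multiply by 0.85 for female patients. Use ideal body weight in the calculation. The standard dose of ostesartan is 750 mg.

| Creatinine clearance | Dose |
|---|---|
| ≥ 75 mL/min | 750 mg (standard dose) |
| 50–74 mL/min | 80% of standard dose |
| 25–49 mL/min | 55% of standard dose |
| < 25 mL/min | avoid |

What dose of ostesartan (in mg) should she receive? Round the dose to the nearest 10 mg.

CrCl = (140 − 36) × 107.8 / (72 × 3.2) × 0.85 = 11211.2 / 230.40 × 0.85 ≈ 41.4 mL/min
CrCl ≈ 41 mL/min → bracket 25–49 mL/min.
55% of 750 mg = 412.5 mg → 410 mg

410 mg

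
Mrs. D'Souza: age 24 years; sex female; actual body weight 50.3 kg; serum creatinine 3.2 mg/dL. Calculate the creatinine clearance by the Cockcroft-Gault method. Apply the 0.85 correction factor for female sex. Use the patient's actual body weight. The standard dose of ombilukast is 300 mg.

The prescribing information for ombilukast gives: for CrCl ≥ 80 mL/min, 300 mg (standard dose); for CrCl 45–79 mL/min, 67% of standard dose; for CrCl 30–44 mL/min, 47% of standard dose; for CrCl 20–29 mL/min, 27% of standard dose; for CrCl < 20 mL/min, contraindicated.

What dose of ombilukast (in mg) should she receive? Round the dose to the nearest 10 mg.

CrCl = (140 − 24) × 50.3 / (72 × 3.2) × 0.85 = 5834.8 / 230.40 × 0.85 ≈ 21.5 mL/min
CrCl ≈ 22 mL/min → bracket 20–29 mL/min.
27% of 300 mg = 81 mg → 80 mg

80 mg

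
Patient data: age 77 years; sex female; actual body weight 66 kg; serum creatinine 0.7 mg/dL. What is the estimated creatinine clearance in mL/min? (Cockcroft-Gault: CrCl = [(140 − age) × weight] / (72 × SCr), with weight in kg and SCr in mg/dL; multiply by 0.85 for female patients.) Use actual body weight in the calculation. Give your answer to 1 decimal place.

CrCl = (140 − 77) × 66 / (72 × 0.7) × 0.85 = 4158.0 / 50.40 × 0.85 ≈ 70.1 mL/min

70.1 mL/min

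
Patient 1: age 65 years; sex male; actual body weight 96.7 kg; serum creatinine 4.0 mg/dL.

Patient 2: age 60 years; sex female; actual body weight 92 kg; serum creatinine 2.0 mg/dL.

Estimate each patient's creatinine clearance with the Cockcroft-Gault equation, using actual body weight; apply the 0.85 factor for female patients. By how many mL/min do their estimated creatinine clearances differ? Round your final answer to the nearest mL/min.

18 mL/min

Patient 1: CrCl = (140 − 65) × 96.7 / (72 × 4) = 7252.5 / 288.00 ≈ 25.2 mL/min
Patient 2: CrCl = (140 − 60) × 92 / (72 × 2) × 0.85 = 7360.0 / 144.00 × 0.85 ≈ 43.4 mL/min
|25.2 − 43.4| = 18.2 mL/min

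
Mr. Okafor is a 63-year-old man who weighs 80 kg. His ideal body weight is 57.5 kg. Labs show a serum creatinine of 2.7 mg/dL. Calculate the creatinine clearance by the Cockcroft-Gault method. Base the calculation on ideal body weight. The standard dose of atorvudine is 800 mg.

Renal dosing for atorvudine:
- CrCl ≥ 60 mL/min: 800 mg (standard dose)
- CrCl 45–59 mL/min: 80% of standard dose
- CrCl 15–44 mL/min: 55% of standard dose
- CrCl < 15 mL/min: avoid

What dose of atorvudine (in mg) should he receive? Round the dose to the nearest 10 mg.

CrCl = (140 − 63) × 57.5 / (72 × 2.7) = 4427.5 / 194.40 ≈ 22.8 mL/min
CrCl ≈ 23 mL/min → bracket 15–44 mL/min.
55% of 800 mg = 440 mg

440 mg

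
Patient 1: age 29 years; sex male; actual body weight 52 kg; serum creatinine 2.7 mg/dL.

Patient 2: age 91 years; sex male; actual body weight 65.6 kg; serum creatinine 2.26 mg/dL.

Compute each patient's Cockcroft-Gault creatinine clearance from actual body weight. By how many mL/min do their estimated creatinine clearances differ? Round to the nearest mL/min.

Patient 1: CrCl = (140 − 29) × 52 / (72 × 2.7) = 5772.0 / 194.40 ≈ 29.7 mL/min
Patient 2: CrCl = (140 − 91) × 65.6 / (72 × 2.26) = 3214.4 / 162.72 ≈ 19.8 mL/min
|29.7 − 19.8| = 9.9 mL/min

10 mL/min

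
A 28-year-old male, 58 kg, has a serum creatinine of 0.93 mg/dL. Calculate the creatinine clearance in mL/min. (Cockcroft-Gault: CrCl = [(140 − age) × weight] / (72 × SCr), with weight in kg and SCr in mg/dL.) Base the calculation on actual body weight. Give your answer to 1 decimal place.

CrCl = (140 − 28) × 58 / (72 × 0.93) = 6496.0 / 66.96 ≈ 97.0 mL/min

97.0 mL/min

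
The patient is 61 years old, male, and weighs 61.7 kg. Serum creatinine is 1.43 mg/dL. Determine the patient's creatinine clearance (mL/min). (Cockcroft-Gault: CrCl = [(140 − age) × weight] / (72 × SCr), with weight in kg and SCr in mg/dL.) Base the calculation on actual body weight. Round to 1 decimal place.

CrCl = (140 − 61) × 61.7 / (72 × 1.43) = 4874.3 / 102.96 ≈ 47.3 mL/min

47.3 mL/min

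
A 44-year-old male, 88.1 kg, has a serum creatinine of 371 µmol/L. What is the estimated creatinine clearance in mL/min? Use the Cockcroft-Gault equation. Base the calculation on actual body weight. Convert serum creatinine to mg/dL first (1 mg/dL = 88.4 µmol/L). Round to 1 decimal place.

28.0 mL/min

SCr = 371 / 88.4 = 4.197 mg/dL
CrCl = (140 − 44) × 88.1 / (72 × 4.197) = 8457.6 / 302.18 ≈ 28.0 mL/min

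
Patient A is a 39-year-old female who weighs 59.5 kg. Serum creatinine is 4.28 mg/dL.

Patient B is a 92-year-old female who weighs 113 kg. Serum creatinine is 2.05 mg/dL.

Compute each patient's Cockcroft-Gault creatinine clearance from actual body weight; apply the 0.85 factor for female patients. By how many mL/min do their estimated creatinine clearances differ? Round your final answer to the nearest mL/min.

15 mL/min

Patient A: CrCl = (140 − 39) × 59.5 / (72 × 4.28) × 0.85 = 6009.5 / 308.16 × 0.85 ≈ 16.6 mL/min
Patient B: CrCl = (140 − 92) × 113 / (72 × 2.05) × 0.85 = 5424.0 / 147.60 × 0.85 ≈ 31.2 mL/min
|16.6 − 31.2| = 14.6 mL/min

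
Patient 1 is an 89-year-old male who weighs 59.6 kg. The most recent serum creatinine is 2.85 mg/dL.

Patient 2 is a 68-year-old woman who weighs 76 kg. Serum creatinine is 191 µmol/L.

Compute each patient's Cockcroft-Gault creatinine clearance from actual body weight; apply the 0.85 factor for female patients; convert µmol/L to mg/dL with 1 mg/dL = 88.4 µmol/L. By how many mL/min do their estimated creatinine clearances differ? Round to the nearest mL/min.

15 mL/min

Patient 1: CrCl = (140 − 89) × 59.6 / (72 × 2.85) = 3039.6 / 205.20 ≈ 14.8 mL/min
Patient 2: SCr = 191 / 88.4 = 2.161 mg/dL
Patient 2: CrCl = (140 − 68) × 76 / (72 × 2.161) × 0.85 = 5472.0 / 155.59 × 0.85 ≈ 29.9 mL/min
|14.8 − 29.9| = 15.1 mL/min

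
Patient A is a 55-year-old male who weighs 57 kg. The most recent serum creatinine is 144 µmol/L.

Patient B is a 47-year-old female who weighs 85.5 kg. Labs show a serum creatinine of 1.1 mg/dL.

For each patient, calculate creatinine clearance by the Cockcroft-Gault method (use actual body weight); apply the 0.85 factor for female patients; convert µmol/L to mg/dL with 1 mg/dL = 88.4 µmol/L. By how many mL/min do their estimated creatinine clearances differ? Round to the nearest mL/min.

Patient A: SCr = 144 / 88.4 = 1.629 mg/dL
Patient A: CrCl = (140 − 55) × 57 / (72 × 1.629) = 4845.0 / 117.29 ≈ 41.3 mL/min
Patient B: CrCl = (140 − 47) × 85.5 / (72 × 1.1) × 0.85 = 7951.5 / 79.20 × 0.85 ≈ 85.3 mL/min
|41.3 − 85.3| = 44.0 mL/min

44 mL/min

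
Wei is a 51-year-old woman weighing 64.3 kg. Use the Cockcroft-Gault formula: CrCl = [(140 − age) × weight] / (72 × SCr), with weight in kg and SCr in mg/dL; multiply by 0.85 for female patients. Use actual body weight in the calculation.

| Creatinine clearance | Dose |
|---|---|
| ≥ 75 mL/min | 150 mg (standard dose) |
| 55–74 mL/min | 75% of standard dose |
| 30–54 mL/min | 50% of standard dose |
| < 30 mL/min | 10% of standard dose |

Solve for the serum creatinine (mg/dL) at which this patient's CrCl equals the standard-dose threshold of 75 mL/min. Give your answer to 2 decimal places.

Standard dose requires CrCl ≥ 75 mL/min.
Set (140 − 51) × 64.3 × 0.85 / (72 × SCr) = 75
SCr = (140 − 51) × 64.3 × 0.85 / (72 × 75) = 0.901 mg/dL

0.90 mg/dL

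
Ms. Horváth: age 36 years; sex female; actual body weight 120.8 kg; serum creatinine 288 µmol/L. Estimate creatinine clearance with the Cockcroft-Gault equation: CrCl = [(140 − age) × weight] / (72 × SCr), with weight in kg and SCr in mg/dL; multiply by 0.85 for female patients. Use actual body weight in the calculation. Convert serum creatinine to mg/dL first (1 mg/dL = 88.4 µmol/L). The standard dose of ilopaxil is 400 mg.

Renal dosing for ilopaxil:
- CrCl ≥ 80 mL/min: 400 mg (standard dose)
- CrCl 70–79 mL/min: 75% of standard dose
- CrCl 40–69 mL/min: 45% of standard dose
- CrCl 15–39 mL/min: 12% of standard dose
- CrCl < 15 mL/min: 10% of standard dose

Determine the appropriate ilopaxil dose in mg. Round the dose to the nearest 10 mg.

180 mg

SCr = 288 / 88.4 = 3.258 mg/dL
CrCl = (140 − 36) × 120.8 / (72 × 3.258) × 0.85 = 12563.2 / 234.58 × 0.85 ≈ 45.5 mL/min
CrCl ≈ 46 mL/min → bracket 40–69 mL/min.
45% of 400 mg = 180 mg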